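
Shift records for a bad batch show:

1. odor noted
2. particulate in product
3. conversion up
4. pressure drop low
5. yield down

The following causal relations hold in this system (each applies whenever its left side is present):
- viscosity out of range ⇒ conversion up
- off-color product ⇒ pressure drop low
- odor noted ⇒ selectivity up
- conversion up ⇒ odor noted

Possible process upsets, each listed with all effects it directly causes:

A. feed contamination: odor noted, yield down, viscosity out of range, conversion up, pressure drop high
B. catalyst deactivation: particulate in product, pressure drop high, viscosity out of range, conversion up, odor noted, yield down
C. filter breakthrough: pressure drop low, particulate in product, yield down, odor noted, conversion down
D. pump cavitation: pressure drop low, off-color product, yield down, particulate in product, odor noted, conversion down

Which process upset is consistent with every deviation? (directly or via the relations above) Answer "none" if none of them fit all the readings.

none

Per-candidate check:
(A) feed contamination — odor noted ✓; particulate in product ✗; conversion up ✓; pressure drop low ✗; yield down ✓
(B) catalyst deactivation — odor noted ✓; particulate in product ✓; conversion up ✓; pressure drop low ✗; yield down ✓
(C) filter breakthrough — odor noted ✓; particulate in product ✓; conversion up ✗; pressure drop low ✓; yield down ✓
(D) pump cavitation — odor noted ✓; particulate in product ✓; conversion up ✗; pressure drop low ✓; yield down ✓
None of the listed candidates fits everything.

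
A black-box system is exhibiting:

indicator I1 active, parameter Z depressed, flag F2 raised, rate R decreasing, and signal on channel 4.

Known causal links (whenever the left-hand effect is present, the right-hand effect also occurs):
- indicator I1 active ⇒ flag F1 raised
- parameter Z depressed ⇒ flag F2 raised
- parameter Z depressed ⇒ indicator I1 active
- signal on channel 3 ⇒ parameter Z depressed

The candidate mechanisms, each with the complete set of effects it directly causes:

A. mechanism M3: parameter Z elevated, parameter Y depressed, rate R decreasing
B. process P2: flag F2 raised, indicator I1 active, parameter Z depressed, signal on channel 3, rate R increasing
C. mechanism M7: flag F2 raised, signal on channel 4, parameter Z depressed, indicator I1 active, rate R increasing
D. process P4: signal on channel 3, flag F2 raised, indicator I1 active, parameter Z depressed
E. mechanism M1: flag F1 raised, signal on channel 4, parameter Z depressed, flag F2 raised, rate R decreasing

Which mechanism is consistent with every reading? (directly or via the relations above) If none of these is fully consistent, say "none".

E

Per-candidate check:
(A) mechanism M3 — fails on indicator I1 active, parameter Z depressed, flag F2 raised, signal on channel 4 (predicts parameter Z elevated, not parameter Z depressed)
(B) process P2 — fails on rate R decreasing, signal on channel 4 (predicts rate R increasing, not rate R decreasing)
(C) mechanism M7 — indicator I1 active +; parameter Z depressed +; flag F2 raised +; rate R decreasing -; signal on channel 4 +
(D) process P4 — does not account for rate R decreasing, signal on channel 4
(E) mechanism M1 — indicator I1 active + (by parameter Z depressed → indicator I1 active); parameter Z depressed +; flag F2 raised +; rate R decreasing +; signal on channel 4 +
(E) alone accounts for all the evidence.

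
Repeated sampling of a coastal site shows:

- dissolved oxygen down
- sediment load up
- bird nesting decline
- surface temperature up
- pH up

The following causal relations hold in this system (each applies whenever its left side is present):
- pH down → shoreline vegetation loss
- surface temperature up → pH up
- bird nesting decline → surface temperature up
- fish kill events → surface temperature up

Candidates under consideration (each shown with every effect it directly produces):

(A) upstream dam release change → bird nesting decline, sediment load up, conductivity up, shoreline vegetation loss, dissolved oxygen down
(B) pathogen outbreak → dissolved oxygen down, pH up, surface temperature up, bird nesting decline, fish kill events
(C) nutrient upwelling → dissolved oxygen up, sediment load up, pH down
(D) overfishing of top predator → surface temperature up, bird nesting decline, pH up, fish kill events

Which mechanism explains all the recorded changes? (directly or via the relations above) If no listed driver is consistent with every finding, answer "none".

A

Checking each candidate against the observations:
(A) upstream dam release change — dissolved oxygen down match; sediment load up match; bird nesting decline match; surface temperature up match (by bird nesting decline → surface temperature up); pH up match (by bird nesting decline → surface temperature up → pH up)
(B) pathogen outbreak — dissolved oxygen down match; sediment load up miss; bird nesting decline match; surface temperature up match; pH up match
(C) nutrient upwelling — dissolved oxygen down miss; sediment load up match; bird nesting decline miss; surface temperature up miss; pH up miss
(D) overfishing of top predator — does not account for dissolved oxygen down, sediment load up
Only (A) is consistent with every observation.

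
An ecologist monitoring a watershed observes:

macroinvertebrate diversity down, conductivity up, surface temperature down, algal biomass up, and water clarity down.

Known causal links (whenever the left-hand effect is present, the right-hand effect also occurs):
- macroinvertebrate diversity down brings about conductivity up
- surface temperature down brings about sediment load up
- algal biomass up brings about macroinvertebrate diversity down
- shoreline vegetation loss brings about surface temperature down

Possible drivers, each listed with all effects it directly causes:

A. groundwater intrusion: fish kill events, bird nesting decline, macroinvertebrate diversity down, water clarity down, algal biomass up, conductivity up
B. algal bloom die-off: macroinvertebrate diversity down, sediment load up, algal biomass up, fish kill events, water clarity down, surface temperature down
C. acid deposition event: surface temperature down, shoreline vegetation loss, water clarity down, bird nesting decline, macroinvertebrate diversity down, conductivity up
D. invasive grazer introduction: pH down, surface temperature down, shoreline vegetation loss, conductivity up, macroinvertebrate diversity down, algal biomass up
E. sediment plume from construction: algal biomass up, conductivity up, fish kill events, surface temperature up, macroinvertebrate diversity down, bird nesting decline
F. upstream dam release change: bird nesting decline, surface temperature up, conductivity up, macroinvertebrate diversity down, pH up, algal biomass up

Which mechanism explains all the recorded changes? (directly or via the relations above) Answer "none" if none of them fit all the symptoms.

Per-candidate check:
(A) groundwater intrusion — macroinvertebrate diversity down match; conductivity up match; surface temperature down miss; algal biomass up match; water clarity down match
(B) algal bloom die-off — macroinvertebrate diversity down match; conductivity up match (through macroinvertebrate diversity down → conductivity up); surface temperature down match; algal biomass up match; water clarity down match
(C) acid deposition event — does not account for algal biomass up
(D) invasive grazer introduction — macroinvertebrate diversity down match; conductivity up match; surface temperature down match; algal biomass up match; water clarity down miss
(E) sediment plume from construction — fails on surface temperature down, water clarity down (predicts surface temperature up, not surface temperature down)
(F) upstream dam release change — macroinvertebrate diversity down match; conductivity up match; surface temperature down miss; algal biomass up match; water clarity down miss
Only (B) is consistent with every observation.

B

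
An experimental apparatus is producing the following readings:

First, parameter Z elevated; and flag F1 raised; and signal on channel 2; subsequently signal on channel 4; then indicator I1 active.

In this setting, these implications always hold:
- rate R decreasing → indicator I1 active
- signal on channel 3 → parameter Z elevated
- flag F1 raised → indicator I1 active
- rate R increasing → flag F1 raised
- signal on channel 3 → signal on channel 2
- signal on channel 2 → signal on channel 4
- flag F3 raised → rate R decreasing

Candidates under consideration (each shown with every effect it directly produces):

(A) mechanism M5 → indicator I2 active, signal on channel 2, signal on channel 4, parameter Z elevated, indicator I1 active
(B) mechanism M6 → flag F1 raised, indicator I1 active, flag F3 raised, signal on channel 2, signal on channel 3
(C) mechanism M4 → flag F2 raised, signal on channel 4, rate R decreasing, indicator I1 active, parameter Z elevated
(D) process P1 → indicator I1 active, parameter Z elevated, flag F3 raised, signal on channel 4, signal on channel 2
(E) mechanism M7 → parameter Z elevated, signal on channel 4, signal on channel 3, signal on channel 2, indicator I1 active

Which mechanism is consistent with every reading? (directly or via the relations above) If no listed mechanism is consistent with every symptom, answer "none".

B

Checking each candidate against the observations:
(A) mechanism M5 — does not account for flag F1 raised
(B) mechanism M6 — accounts for every observation (parameter Z elevated through signal on channel 3 → parameter Z elevated)
(C) mechanism M4 — parameter Z elevated yes; flag F1 raised NO; signal on channel 2 NO; signal on channel 4 yes; indicator I1 active yes
(D) process P1 — parameter Z elevated yes; flag F1 raised NO; signal on channel 2 yes; signal on channel 4 yes; indicator I1 active yes
(E) mechanism M7 — parameter Z elevated yes; flag F1 raised NO; signal on channel 2 yes; signal on channel 4 yes; indicator I1 active yes
(B) alone accounts for all the evidence.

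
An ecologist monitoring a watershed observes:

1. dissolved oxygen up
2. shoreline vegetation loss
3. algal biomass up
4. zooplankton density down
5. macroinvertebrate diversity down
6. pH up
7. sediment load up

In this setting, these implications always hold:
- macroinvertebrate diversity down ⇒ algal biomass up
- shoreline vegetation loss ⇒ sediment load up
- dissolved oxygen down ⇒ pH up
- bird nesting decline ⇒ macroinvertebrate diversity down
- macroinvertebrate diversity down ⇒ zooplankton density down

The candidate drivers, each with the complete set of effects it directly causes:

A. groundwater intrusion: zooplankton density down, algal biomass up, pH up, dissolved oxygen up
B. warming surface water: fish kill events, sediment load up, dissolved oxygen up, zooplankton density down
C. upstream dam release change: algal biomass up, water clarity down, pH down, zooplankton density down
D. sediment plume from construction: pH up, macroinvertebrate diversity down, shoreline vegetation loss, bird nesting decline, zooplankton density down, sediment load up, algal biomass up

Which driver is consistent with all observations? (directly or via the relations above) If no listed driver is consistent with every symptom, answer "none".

none

Checking each candidate against the observations:
(A) groundwater intrusion — dissolved oxygen up match; shoreline vegetation loss miss; algal biomass up match; zooplankton density down match; macroinvertebrate diversity down miss; pH up match; sediment load up miss
(B) warming surface water — dissolved oxygen up match; shoreline vegetation loss miss; algal biomass up miss; zooplankton density down match; macroinvertebrate diversity down miss; pH up miss; sediment load up match
(C) upstream dam release change — fails on dissolved oxygen up, shoreline vegetation loss, macroinvertebrate diversity down, pH up, sediment load up (predicts pH down, not pH up)
(D) sediment plume from construction — dissolved oxygen up miss; shoreline vegetation loss match; algal biomass up match; zooplankton density down match; macroinvertebrate diversity down match; pH up match; sediment load up match
None of the listed candidates fits everything.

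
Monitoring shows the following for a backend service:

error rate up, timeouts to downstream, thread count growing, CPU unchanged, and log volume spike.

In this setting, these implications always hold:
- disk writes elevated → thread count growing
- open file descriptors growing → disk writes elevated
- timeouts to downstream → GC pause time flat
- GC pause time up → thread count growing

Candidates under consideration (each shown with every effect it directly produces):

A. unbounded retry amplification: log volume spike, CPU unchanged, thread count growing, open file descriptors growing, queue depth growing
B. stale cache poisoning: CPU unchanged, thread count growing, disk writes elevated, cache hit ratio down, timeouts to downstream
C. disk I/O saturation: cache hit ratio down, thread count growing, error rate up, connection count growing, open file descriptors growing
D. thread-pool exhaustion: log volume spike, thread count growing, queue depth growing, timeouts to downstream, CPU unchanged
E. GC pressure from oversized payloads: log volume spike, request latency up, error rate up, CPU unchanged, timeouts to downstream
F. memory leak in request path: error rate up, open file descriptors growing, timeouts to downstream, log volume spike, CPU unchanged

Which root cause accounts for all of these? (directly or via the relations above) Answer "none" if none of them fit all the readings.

F

Checking each candidate against the observations:
(A) unbounded retry amplification — error rate up -; timeouts to downstream -; thread count growing +; CPU unchanged +; log volume spike +
(B) stale cache poisoning — does not account for error rate up, log volume spike
(C) disk I/O saturation — error rate up +; timeouts to downstream -; thread count growing +; CPU unchanged -; log volume spike -
(D) thread-pool exhaustion — does not account for error rate up
(E) GC pressure from oversized payloads — error rate up +; timeouts to downstream +; thread count growing -; CPU unchanged +; log volume spike +
(F) memory leak in request path — error rate up +; timeouts to downstream +; thread count growing + (through open file descriptors growing → disk writes elevated → thread count growing); CPU unchanged +; log volume spike +
(F) alone accounts for all the evidence.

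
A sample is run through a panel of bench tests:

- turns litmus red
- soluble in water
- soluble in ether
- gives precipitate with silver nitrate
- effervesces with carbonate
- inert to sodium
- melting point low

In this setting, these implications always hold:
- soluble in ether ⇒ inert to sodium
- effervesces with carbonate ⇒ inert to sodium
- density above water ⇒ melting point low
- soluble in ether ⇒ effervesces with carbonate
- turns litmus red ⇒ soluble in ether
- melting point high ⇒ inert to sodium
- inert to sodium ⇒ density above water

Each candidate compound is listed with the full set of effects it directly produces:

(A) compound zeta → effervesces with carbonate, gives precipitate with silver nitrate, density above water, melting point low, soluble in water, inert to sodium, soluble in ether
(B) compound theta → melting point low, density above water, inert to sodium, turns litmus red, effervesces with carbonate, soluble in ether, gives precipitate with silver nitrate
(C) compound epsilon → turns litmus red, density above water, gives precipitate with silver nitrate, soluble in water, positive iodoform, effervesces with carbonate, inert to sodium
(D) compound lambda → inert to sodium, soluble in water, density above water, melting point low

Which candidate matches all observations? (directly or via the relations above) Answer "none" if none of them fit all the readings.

Per-candidate check:
(A) compound zeta — does not account for turns litmus red
(B) compound theta — turns litmus red yes; soluble in water NO; soluble in ether yes; gives precipitate with silver nitrate yes; effervesces with carbonate yes; inert to sodium yes; melting point low yes
(C) compound epsilon — turns litmus red yes; soluble in water yes; soluble in ether yes (through turns litmus red → soluble in ether); gives precipitate with silver nitrate yes; effervesces with carbonate yes; inert to sodium yes; melting point low yes (through density above water → melting point low)
(D) compound lambda — turns litmus red NO; soluble in water yes; soluble in ether NO; gives precipitate with silver nitrate NO; effervesces with carbonate NO; inert to sodium yes; melting point low yes
(C) alone accounts for all the evidence.

C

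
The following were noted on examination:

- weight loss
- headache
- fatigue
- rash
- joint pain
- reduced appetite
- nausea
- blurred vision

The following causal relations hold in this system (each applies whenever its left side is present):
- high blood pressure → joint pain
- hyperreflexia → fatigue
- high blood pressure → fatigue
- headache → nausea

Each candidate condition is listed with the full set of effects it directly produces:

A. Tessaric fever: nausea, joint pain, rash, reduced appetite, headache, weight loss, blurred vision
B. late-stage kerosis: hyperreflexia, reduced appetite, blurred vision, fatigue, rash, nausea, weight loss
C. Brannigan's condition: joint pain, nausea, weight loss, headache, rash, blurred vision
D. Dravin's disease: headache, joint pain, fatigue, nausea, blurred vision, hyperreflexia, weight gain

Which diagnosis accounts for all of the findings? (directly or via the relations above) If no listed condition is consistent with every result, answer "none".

none

Checking each candidate against the observations:
(A) Tessaric fever — weight loss ✓; headache ✓; fatigue ✗; rash ✓; joint pain ✓; reduced appetite ✓; nausea ✓; blurred vision ✓
(B) late-stage kerosis — does not account for headache, joint pain
(C) Brannigan's condition — does not account for fatigue, reduced appetite
(D) Dravin's disease — weight loss ✗; headache ✓; fatigue ✓; rash ✗; joint pain ✓; reduced appetite ✗; nausea ✓; blurred vision ✓
None of the listed candidates fits everything.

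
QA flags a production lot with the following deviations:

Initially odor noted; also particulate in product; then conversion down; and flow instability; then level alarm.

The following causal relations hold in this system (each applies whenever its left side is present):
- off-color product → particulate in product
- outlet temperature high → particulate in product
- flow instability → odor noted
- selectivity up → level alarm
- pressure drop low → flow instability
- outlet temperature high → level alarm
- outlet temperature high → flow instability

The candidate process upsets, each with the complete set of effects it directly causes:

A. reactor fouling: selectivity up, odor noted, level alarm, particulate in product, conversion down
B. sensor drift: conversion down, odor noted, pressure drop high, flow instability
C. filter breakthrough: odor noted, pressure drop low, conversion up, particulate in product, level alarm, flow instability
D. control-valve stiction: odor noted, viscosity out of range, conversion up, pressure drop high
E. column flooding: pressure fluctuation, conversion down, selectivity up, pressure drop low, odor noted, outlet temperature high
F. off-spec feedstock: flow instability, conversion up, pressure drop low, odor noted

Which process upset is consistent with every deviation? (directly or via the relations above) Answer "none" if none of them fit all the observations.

Per-candidate check:
(A) reactor fouling — odor noted yes; particulate in product yes; conversion down yes; flow instability NO; level alarm yes
(B) sensor drift — odor noted yes; particulate in product NO; conversion down yes; flow instability yes; level alarm NO
(C) filter breakthrough — odor noted yes; particulate in product yes; conversion down NO; flow instability yes; level alarm yes
(D) control-valve stiction — fails on particulate in product, conversion down, flow instability, level alarm (predicts conversion up, not conversion down)
(E) column flooding — accounts for every observation (particulate in product through outlet temperature high → particulate in product)
(F) off-spec feedstock — odor noted yes; particulate in product NO; conversion down NO; flow instability yes; level alarm NO
Only (E) is consistent with every observation.

E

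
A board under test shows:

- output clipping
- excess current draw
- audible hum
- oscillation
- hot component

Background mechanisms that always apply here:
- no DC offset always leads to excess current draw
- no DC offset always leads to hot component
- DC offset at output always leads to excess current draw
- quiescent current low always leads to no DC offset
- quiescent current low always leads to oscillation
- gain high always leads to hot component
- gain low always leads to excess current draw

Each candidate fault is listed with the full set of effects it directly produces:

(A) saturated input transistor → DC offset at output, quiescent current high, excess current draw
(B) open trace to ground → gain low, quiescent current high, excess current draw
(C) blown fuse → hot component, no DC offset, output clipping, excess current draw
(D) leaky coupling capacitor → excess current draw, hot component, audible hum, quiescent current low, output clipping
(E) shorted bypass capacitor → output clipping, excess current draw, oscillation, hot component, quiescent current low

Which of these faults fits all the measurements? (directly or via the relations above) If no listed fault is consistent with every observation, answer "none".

Checking each candidate against the observations:
(A) saturated input transistor — does not account for output clipping, audible hum, oscillation, hot component
(B) open trace to ground — output clipping -; excess current draw +; audible hum -; oscillation -; hot component -
(C) blown fuse — does not account for audible hum, oscillation
(D) leaky coupling capacitor — accounts for every observation (oscillation through quiescent current low → oscillation)
(E) shorted bypass capacitor — does not account for audible hum
Only (D) is consistent with every observation.

D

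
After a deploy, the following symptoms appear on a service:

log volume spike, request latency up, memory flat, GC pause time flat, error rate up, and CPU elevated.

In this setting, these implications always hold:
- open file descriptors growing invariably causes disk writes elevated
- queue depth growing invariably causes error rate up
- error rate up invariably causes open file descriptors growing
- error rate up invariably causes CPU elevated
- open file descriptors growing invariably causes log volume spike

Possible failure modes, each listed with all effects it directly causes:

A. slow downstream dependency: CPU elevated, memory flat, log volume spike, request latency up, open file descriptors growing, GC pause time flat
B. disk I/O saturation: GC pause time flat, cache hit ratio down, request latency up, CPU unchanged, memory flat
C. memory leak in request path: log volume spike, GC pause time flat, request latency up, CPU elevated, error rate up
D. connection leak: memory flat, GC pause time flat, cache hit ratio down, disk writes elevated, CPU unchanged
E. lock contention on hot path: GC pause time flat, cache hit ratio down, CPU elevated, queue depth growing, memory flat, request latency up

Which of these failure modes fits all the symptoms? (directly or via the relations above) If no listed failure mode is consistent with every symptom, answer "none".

Checking each candidate against the observations:
(A) slow downstream dependency — does not account for error rate up
(B) disk I/O saturation — log volume spike miss; request latency up match; memory flat match; GC pause time flat match; error rate up miss; CPU elevated miss
(C) memory leak in request path — does not account for memory flat
(D) connection leak — log volume spike miss; request latency up miss; memory flat match; GC pause time flat match; error rate up miss; CPU elevated miss
(E) lock contention on hot path — accounts for every observation (log volume spike via queue depth growing → error rate up → open file descriptors growing → log volume spike)
(E) alone accounts for all the evidence.

E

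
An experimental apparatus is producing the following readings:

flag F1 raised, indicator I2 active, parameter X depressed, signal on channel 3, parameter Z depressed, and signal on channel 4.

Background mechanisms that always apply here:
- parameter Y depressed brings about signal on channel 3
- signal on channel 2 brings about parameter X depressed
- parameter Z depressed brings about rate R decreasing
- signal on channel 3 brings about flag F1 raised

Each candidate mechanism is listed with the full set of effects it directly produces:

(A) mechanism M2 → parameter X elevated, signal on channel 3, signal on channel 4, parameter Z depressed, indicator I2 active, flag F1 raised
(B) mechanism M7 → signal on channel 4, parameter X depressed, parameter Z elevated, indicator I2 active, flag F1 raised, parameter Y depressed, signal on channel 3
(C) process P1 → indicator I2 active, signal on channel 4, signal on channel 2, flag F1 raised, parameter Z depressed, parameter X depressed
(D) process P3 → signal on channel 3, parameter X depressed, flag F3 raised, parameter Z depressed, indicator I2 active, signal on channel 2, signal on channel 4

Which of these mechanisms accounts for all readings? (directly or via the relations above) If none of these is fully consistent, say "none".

For each candidate, compare predicted effects to what was observed:
(A) mechanism M2 — flag F1 raised yes; indicator I2 active yes; parameter X depressed NO; signal on channel 3 yes; parameter Z depressed yes; signal on channel 4 yes
(B) mechanism M7 — flag F1 raised yes; indicator I2 active yes; parameter X depressed yes; signal on channel 3 yes; parameter Z depressed NO; signal on channel 4 yes
(C) process P1 — does not account for signal on channel 3
(D) process P3 — accounts for every observation (flag F1 raised by signal on channel 3 → flag F1 raised)
(D) alone accounts for all the evidence.

D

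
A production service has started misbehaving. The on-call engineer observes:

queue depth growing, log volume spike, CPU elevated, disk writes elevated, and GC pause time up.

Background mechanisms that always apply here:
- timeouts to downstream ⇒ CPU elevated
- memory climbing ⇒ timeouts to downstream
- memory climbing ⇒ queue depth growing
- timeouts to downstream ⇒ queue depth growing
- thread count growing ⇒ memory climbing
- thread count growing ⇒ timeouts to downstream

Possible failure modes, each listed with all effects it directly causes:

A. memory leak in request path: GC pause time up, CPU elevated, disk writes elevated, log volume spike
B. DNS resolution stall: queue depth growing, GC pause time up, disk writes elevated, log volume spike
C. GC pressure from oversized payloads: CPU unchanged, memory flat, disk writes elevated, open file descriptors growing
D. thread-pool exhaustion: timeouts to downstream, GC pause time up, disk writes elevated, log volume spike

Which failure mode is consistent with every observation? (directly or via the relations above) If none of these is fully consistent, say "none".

D

For each candidate, compare predicted effects to what was observed:
(A) memory leak in request path — queue depth growing -; log volume spike +; CPU elevated +; disk writes elevated +; GC pause time up +
(B) DNS resolution stall — queue depth growing +; log volume spike +; CPU elevated -; disk writes elevated +; GC pause time up +
(C) GC pressure from oversized payloads — fails on queue depth growing, log volume spike, CPU elevated, GC pause time up (predicts CPU unchanged, not CPU elevated)
(D) thread-pool exhaustion — queue depth growing + (by timeouts to downstream → queue depth growing); log volume spike +; CPU elevated + (by timeouts to downstream → CPU elevated); disk writes elevated +; GC pause time up +
Only (D) is consistent with every observation.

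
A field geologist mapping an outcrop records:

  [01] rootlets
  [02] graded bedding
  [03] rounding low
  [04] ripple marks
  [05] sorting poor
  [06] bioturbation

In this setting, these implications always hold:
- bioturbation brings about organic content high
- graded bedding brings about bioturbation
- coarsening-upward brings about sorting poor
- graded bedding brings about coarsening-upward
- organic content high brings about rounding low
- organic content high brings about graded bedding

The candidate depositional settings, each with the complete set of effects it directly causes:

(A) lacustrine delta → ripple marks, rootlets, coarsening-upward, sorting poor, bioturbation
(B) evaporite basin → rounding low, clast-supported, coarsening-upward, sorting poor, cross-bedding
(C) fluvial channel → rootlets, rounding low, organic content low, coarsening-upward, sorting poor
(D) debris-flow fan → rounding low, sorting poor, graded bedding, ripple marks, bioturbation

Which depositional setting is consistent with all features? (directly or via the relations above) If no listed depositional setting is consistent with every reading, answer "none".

Per-candidate check:
(A) lacustrine delta — accounts for every observation (graded bedding through bioturbation → organic content high → graded bedding)
(B) evaporite basin — rootlets -; graded bedding -; rounding low +; ripple marks -; sorting poor +; bioturbation -
(C) fluvial channel — rootlets +; graded bedding -; rounding low +; ripple marks -; sorting poor +; bioturbation -
(D) debris-flow fan — rootlets -; graded bedding +; rounding low +; ripple marks +; sorting poor +; bioturbation +
(A) alone accounts for all the evidence.

A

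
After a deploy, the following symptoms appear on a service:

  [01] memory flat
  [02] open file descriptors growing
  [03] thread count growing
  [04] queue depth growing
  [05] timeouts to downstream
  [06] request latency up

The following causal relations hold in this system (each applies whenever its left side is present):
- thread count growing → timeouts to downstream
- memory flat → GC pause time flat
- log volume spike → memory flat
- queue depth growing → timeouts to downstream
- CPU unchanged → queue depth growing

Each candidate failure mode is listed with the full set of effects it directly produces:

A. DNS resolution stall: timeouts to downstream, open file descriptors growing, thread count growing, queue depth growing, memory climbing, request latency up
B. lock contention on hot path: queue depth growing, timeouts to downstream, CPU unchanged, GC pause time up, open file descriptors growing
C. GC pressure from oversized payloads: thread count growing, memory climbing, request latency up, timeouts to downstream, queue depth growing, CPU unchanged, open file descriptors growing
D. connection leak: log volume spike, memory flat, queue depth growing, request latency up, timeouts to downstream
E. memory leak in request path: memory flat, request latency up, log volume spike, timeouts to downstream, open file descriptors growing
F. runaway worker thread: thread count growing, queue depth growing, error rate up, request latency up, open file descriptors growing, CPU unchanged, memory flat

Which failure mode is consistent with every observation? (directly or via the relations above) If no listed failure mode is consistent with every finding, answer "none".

For each candidate, compare predicted effects to what was observed:
(A) DNS resolution stall — fails on memory flat (predicts memory climbing, not memory flat)
(B) lock contention on hot path — memory flat -; open file descriptors growing +; thread count growing -; queue depth growing +; timeouts to downstream +; request latency up -
(C) GC pressure from oversized payloads — fails on memory flat (predicts memory climbing, not memory flat)
(D) connection leak — memory flat +; open file descriptors growing -; thread count growing -; queue depth growing +; timeouts to downstream +; request latency up +
(E) memory leak in request path — does not account for thread count growing, queue depth growing
(F) runaway worker thread — memory flat +; open file descriptors growing +; thread count growing +; queue depth growing +; timeouts to downstream + (by queue depth growing → timeouts to downstream); request latency up +
Only (F) is consistent with every observation.

F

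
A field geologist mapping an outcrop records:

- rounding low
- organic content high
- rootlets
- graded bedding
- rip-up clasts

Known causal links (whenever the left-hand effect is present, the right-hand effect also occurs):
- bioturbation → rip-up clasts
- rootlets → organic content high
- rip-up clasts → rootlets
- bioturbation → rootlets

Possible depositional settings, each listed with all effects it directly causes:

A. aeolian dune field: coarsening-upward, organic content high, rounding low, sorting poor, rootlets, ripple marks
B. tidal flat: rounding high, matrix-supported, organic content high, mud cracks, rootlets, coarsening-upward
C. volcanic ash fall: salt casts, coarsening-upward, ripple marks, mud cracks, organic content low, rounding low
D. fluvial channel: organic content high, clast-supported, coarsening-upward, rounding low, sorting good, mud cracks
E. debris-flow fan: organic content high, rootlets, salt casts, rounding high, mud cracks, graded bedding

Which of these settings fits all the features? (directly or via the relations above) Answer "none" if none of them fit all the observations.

For each candidate, compare predicted effects to what was observed:
(A) aeolian dune field — does not account for graded bedding, rip-up clasts
(B) tidal flat — rounding low NO; organic content high yes; rootlets yes; graded bedding NO; rip-up clasts NO
(C) volcanic ash fall — fails on organic content high, rootlets, graded bedding, rip-up clasts (predicts organic content low, not organic content high)
(D) fluvial channel — rounding low yes; organic content high yes; rootlets NO; graded bedding NO; rip-up clasts NO
(E) debris-flow fan — rounding low NO; organic content high yes; rootlets yes; graded bedding yes; rip-up clasts NO
None of the listed candidates fits everything.

none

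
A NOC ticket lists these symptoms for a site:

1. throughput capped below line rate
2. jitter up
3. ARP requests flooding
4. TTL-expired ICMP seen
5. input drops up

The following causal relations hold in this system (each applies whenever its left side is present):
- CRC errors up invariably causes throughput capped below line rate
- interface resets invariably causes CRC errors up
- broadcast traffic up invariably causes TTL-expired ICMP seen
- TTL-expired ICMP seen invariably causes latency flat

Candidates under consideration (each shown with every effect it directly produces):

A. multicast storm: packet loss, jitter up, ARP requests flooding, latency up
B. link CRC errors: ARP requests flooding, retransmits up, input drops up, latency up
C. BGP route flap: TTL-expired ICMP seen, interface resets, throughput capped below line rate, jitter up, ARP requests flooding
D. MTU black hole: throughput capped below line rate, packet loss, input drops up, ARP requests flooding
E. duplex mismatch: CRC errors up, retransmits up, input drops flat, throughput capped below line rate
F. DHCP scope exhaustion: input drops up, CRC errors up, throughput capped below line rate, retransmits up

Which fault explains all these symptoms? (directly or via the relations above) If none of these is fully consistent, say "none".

none

Per-candidate check:
(A) multicast storm — throughput capped below line rate NO; jitter up yes; ARP requests flooding yes; TTL-expired ICMP seen NO; input drops up NO
(B) link CRC errors — does not account for throughput capped below line rate, jitter up, TTL-expired ICMP seen
(C) BGP route flap — throughput capped below line rate yes; jitter up yes; ARP requests flooding yes; TTL-expired ICMP seen yes; input drops up NO
(D) MTU black hole — does not account for jitter up, TTL-expired ICMP seen
(E) duplex mismatch — throughput capped below line rate yes; jitter up NO; ARP requests flooding NO; TTL-expired ICMP seen NO; input drops up NO
(F) DHCP scope exhaustion — throughput capped below line rate yes; jitter up NO; ARP requests flooding NO; TTL-expired ICMP seen NO; input drops up yes
Every candidate fails on at least one observation.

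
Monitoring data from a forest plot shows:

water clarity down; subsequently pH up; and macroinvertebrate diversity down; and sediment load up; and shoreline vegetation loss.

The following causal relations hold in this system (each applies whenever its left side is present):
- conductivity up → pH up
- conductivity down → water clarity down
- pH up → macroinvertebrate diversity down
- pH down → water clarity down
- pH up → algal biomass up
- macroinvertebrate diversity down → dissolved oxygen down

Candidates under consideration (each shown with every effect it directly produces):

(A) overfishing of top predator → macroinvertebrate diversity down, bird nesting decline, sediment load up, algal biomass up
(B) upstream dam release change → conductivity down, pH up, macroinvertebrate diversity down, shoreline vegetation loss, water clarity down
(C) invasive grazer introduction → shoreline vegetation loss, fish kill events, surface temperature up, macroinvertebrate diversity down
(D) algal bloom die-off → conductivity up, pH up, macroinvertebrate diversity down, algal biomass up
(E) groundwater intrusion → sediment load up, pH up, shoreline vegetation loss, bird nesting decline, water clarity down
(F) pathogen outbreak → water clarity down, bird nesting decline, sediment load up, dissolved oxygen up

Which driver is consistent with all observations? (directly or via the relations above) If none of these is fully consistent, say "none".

E

Testing each hypothesis:
(A) overfishing of top predator — does not account for water clarity down, pH up, shoreline vegetation loss
(B) upstream dam release change — does not account for sediment load up
(C) invasive grazer introduction — does not account for water clarity down, pH up, sediment load up
(D) algal bloom die-off — water clarity down miss; pH up match; macroinvertebrate diversity down match; sediment load up miss; shoreline vegetation loss miss
(E) groundwater intrusion — water clarity down match; pH up match; macroinvertebrate diversity down match (by pH up → macroinvertebrate diversity down); sediment load up match; shoreline vegetation loss match
(F) pathogen outbreak — water clarity down match; pH up miss; macroinvertebrate diversity down miss; sediment load up match; shoreline vegetation loss miss
(E) is the only candidate with no mismatches.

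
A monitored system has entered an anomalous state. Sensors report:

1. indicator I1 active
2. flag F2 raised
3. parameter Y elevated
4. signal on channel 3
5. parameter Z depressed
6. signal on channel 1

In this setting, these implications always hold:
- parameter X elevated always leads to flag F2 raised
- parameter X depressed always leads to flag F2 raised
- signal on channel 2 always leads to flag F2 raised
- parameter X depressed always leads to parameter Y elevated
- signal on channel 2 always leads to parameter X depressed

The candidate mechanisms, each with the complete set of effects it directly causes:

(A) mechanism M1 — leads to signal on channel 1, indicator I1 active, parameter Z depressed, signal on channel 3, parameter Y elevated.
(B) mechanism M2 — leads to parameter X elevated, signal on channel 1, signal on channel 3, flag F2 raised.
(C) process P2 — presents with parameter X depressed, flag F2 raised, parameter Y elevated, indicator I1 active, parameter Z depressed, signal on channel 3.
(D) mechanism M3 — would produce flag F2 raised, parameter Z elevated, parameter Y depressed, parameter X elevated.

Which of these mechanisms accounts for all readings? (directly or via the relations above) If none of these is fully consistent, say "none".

none

For each candidate, compare predicted effects to what was observed:
(A) mechanism M1 — indicator I1 active +; flag F2 raised -; parameter Y elevated +; signal on channel 3 +; parameter Z depressed +; signal on channel 1 +
(B) mechanism M2 — indicator I1 active -; flag F2 raised +; parameter Y elevated -; signal on channel 3 +; parameter Z depressed -; signal on channel 1 +
(C) process P2 — does not account for signal on channel 1
(D) mechanism M3 — indicator I1 active -; flag F2 raised +; parameter Y elevated -; signal on channel 3 -; parameter Z depressed -; signal on channel 1 -
Every candidate fails on at least one observation.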